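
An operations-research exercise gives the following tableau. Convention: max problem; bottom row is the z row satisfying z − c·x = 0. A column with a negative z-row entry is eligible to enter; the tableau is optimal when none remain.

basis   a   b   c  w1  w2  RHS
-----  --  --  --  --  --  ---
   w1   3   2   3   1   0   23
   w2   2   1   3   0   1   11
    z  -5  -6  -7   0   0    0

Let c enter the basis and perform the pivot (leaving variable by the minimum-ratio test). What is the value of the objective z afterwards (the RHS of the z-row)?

Ratio test on column c — row 1: 23/3 = 23/3; row 2: 11/3 = 11/3. Minimum is 11/3 at row 2 (w2 leaves); pivot element 3.
Pivot on row 2; the z-row RHS becomes 0 − (-7)·(11/3) = 77/3.

77/3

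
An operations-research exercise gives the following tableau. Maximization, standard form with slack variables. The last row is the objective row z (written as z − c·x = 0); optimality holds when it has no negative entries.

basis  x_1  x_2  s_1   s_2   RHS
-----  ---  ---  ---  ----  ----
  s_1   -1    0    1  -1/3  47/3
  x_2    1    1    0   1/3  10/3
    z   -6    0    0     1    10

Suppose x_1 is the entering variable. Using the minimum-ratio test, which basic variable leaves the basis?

x_2

Column x_1 entries and ratios — s_1: -1 ≤ 0, skip; x_2: (10/3)/1 = 10/3.
Smallest ratio is 10/3 in the row of x_2, so x_2 leaves.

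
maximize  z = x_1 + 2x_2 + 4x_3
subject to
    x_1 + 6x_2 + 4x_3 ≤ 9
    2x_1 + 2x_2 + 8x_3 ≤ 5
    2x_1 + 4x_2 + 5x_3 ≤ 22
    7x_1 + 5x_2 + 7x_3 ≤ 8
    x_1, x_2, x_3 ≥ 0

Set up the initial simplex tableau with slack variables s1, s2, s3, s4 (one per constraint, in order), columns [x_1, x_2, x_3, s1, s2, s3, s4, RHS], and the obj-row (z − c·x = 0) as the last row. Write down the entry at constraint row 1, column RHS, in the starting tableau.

The RHS of constraint 1 is b_1 = 9.

9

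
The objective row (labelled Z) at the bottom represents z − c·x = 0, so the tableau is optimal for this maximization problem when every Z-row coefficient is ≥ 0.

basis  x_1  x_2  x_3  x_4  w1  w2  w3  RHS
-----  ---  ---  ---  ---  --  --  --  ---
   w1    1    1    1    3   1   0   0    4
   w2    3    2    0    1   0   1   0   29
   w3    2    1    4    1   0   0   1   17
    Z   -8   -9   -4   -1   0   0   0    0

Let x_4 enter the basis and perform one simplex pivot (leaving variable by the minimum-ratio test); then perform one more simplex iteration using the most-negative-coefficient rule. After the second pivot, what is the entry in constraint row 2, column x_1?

Ratio test on column x_4 — row 1: 4/3 = 4/3; row 2: 29/1 = 29; row 3: 17/1 = 17. Minimum is 4/3 at row 1 (w1 leaves); pivot element 3.
Divide row 1 by 3; eliminate column x_4 from the other rows.
Second iteration: most negative Z-row entry is -26/3 in column x_2, so x_2 enters.
Ratio test on column x_2 — row 1: (4/3)/(1/3) = 4; row 2: (83/3)/(5/3) = 83/5; row 3: (47/3)/(2/3) = 47/2. Minimum is 4 at row 1 (x_4 leaves); pivot element 1/3.
Divide row 1 by 1/3; eliminate column x_2 from the other rows.
After both pivots, the entry at constraint row 2, column x_1 is 1.

1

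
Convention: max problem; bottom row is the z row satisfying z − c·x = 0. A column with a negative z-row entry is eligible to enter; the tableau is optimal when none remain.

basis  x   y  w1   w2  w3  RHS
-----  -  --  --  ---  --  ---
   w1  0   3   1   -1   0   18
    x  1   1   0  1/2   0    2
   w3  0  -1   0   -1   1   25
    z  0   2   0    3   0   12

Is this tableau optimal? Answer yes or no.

yes

Every z-row coefficient is ≥ 0, so the tableau is optimal.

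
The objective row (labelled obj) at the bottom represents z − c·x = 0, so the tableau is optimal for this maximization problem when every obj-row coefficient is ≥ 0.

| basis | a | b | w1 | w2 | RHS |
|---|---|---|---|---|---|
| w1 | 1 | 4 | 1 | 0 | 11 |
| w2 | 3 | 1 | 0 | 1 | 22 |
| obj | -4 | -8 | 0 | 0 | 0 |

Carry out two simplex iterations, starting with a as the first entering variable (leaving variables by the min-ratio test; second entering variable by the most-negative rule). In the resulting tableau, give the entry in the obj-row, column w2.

8/11

Ratio test on column a — row 1: 11/1 = 11; row 2: 22/3 = 22/3. Minimum is 22/3 at row 2 (w2 leaves); pivot element 3.
Divide row 2 by 3; eliminate column a from the other rows.
Second iteration: most negative obj-row entry is -20/3 in column b, so b enters.
Ratio test on column b — row 1: (11/3)/(11/3) = 1; row 2: (22/3)/(1/3) = 22. Minimum is 1 at row 1 (w1 leaves); pivot element 11/3.
Divide row 1 by 11/3; eliminate column b from the other rows.
After both pivots, the entry at the obj-row, column w2 is 8/11.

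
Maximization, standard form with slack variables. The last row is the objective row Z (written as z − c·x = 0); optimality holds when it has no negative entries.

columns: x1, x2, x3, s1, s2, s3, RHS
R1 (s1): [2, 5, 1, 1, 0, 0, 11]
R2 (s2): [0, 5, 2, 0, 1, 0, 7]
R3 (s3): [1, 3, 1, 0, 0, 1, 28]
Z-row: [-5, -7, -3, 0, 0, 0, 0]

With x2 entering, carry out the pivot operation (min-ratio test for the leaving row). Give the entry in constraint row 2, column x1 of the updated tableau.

0

Ratio test on column x2 — row 1: 11/5 = 11/5; row 2: 7/5 = 7/5; row 3: 28/3 = 28/3. Minimum is 7/5 at row 2 (s2 leaves); pivot element 5.
Divide row 2 by 5; eliminate column x2 from the other rows.
In the new row 2, the x1 entry is the old entry divided by the pivot: 0/5 = 0.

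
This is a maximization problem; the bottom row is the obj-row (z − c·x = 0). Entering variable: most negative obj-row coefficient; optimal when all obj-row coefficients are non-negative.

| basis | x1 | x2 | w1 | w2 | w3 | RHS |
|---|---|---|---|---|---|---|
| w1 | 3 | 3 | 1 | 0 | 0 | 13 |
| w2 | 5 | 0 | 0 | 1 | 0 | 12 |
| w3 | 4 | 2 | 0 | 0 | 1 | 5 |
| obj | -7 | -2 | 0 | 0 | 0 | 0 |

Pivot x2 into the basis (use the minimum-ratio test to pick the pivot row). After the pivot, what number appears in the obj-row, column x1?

-3

Ratio test on column x2 — row 1: 13/3 = 13/3; row 2: entry 0 ≤ 0; row 3: 5/2 = 5/2. Minimum is 5/2 at row 3 (w3 leaves); pivot element 2.
Divide row 3 by 2; eliminate column x2 from the other rows.
obj-row update in column x1: -7 − (-2)·2 = -3.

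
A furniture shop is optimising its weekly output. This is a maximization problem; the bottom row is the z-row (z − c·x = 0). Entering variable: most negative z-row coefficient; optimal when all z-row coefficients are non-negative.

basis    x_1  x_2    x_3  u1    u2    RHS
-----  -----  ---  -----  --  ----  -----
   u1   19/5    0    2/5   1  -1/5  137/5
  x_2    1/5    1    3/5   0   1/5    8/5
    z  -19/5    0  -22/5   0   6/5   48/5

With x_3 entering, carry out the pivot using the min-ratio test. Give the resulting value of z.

Ratio test on column x_3 — row 1: (137/5)/(2/5) = 137/2; row 2: (8/5)/(3/5) = 8/3. Minimum is 8/3 at row 2 (x_2 leaves); pivot element 3/5.
Pivot on row 2; the z-row RHS becomes 48/5 − (-22/5)·(8/3) = 64/3.

64/3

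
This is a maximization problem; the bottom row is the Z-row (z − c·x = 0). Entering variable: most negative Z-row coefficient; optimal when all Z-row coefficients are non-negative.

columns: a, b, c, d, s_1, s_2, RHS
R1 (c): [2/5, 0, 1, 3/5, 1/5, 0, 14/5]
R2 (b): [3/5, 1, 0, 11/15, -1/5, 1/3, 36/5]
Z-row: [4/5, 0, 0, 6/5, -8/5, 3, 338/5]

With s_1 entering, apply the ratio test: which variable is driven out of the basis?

c

Column s_1 entries and ratios — c: (14/5)/(1/5) = 14; b: -1/5 ≤ 0, skip.
Smallest ratio is 14 in the row of c, so c leaves.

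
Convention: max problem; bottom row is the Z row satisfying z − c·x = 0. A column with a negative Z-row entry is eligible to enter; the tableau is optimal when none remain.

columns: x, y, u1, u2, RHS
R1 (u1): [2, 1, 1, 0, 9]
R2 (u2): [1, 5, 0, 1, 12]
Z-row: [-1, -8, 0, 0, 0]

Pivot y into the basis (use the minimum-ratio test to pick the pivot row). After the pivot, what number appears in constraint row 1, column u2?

Ratio test on column y — row 1: 9/1 = 9; row 2: 12/5 = 12/5. Minimum is 12/5 at row 2 (u2 leaves); pivot element 5.
Divide row 2 by 5; eliminate column y from the other rows.
Row 1 update in column u2: 0 − 1·(1/5) = -1/5.

-1/5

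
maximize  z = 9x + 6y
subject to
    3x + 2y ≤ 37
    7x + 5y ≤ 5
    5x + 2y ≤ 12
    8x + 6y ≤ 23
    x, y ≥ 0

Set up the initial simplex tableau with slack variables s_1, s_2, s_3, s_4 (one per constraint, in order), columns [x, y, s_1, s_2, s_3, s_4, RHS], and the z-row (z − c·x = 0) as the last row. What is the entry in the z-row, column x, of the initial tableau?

-9

The z-row carries the negated objective coefficients: the x entry is -9.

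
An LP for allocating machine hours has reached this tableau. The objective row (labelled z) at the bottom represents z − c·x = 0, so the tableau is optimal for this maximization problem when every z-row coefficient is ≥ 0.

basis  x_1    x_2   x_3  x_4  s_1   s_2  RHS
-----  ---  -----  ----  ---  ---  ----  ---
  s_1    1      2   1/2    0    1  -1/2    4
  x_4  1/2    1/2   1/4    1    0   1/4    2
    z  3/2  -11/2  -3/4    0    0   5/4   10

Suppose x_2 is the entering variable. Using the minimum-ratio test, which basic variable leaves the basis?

s_1

Column x_2 entries and ratios — s_1: 4/2 = 2; x_4: 2/(1/2) = 4.
Smallest ratio is 2 in the row of s_1, so s_1 leaves.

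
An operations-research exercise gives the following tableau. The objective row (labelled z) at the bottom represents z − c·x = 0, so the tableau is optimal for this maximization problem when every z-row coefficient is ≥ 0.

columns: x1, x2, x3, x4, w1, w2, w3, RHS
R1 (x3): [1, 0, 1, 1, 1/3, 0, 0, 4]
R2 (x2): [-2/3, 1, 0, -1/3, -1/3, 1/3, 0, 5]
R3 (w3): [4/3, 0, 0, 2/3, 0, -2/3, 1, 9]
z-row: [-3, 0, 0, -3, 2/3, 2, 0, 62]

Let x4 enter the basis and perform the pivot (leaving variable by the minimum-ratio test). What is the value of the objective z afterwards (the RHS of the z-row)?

Ratio test on column x4 — row 1: 4/1 = 4; row 2: entry -1/3 ≤ 0; row 3: 9/(2/3) = 27/2. Minimum is 4 at row 1 (x3 leaves); pivot element 1.
Pivot on row 1; the z-row RHS becomes 62 − (-3)·4 = 74.

74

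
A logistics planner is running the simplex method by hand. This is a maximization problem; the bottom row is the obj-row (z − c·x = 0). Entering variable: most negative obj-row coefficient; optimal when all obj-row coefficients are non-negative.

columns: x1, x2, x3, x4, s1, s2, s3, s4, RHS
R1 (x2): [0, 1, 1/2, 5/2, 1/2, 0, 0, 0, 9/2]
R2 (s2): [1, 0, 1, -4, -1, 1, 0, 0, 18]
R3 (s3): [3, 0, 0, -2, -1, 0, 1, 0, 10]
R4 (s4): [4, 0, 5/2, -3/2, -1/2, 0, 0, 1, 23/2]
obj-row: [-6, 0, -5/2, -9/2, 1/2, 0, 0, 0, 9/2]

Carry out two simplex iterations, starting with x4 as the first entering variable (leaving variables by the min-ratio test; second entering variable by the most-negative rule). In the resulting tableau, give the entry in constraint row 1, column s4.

0

Ratio test on column x4 — row 1: (9/2)/(5/2) = 9/5; row 2: entry -4 ≤ 0; row 3: entry -2 ≤ 0; row 4: entry -3/2 ≤ 0. Minimum is 9/5 at row 1 (x2 leaves); pivot element 5/2.
Divide row 1 by 5/2; eliminate column x4 from the other rows.
Second iteration: most negative obj-row entry is -6 in column x1, so x1 enters.
Ratio test on column x1 — row 1: entry 0 ≤ 0; row 2: (126/5)/1 = 126/5; row 3: (68/5)/3 = 68/15; row 4: (71/5)/4 = 71/20. Minimum is 71/20 at row 4 (s4 leaves); pivot element 4.
Divide row 4 by 4; eliminate column x1 from the other rows.
After both pivots, the entry at constraint row 1, column s4 is 0.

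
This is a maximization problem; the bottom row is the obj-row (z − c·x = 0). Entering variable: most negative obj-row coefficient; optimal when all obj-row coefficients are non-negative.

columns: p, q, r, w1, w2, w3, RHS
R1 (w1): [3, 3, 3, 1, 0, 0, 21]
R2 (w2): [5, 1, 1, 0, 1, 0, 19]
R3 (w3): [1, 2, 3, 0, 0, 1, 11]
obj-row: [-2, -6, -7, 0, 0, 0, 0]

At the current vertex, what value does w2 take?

19

w2 is basic (row 2); its value is the RHS of that row, 19.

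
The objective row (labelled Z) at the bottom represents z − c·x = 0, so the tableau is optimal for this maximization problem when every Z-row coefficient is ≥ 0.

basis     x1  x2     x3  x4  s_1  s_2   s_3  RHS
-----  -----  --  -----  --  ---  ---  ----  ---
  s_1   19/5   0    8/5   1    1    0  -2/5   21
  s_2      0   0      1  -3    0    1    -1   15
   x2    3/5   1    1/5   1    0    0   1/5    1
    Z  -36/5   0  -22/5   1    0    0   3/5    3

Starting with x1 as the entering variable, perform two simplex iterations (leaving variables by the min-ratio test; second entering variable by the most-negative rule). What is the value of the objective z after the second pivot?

25

Ratio test on column x1 — row 1: 21/(19/5) = 105/19; row 2: entry 0 ≤ 0; row 3: 1/(3/5) = 5/3. Minimum is 5/3 at row 3 (x2 leaves); pivot element 3/5.
Pivot on row 3; the Z-row RHS becomes 3 − (-36/5)·(5/3) = 15.
Next entering variable (most negative Z-row entry -2): x3.
Ratio test on column x3 — row 1: (44/3)/(1/3) = 44; row 2: 15/1 = 15; row 3: (5/3)/(1/3) = 5. Minimum is 5 at row 3 (x1 leaves); pivot element 1/3.
After the second pivot the Z-row RHS is 15 − (-2)·5 = 25.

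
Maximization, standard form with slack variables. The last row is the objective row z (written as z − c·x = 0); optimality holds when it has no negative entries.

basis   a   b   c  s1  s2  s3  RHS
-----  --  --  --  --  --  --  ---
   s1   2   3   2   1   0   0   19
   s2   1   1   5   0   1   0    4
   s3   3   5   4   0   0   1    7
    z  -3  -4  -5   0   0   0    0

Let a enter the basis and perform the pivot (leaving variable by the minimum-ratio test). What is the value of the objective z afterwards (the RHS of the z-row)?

7

Ratio test on column a — row 1: 19/2 = 19/2; row 2: 4/1 = 4; row 3: 7/3 = 7/3. Minimum is 7/3 at row 3 (s3 leaves); pivot element 3.
Pivot on row 3; the z-row RHS becomes 0 − (-3)·(7/3) = 7.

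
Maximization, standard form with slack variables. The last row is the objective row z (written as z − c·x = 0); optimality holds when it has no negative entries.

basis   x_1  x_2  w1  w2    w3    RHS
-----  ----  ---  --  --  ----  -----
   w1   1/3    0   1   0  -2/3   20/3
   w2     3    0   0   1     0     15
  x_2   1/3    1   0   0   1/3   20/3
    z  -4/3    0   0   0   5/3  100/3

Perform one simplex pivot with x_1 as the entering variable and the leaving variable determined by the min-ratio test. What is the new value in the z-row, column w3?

Ratio test on column x_1 — row 1: (20/3)/(1/3) = 20; row 2: 15/3 = 5; row 3: (20/3)/(1/3) = 20. Minimum is 5 at row 2 (w2 leaves); pivot element 3.
Divide row 2 by 3; eliminate column x_1 from the other rows.
z-row update in column w3: 5/3 − (-4/3)·0 = 5/3.

5/3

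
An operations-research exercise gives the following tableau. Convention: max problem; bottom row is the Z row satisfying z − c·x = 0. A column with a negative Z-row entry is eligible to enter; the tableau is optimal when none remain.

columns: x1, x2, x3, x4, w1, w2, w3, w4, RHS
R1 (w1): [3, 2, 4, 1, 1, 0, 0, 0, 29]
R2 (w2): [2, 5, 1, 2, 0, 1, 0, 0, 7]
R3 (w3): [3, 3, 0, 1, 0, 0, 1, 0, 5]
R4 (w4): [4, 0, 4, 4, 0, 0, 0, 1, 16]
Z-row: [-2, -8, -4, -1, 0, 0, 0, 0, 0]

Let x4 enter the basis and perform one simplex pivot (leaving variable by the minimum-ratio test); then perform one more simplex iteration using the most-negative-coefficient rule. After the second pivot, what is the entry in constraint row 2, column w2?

1/5

Ratio test on column x4 — row 1: 29/1 = 29; row 2: 7/2 = 7/2; row 3: 5/1 = 5; row 4: 16/4 = 4. Minimum is 7/2 at row 2 (w2 leaves); pivot element 2.
Divide row 2 by 2; eliminate column x4 from the other rows.
Second iteration: most negative Z-row entry is -11/2 in column x2, so x2 enters.
Ratio test on column x2 — row 1: entry -1/2 ≤ 0; row 2: (7/2)/(5/2) = 7/5; row 3: (3/2)/(1/2) = 3; row 4: entry -10 ≤ 0. Minimum is 7/5 at row 2 (x4 leaves); pivot element 5/2.
Divide row 2 by 5/2; eliminate column x2 from the other rows.
After both pivots, the entry at constraint row 2, column w2 is 1/5.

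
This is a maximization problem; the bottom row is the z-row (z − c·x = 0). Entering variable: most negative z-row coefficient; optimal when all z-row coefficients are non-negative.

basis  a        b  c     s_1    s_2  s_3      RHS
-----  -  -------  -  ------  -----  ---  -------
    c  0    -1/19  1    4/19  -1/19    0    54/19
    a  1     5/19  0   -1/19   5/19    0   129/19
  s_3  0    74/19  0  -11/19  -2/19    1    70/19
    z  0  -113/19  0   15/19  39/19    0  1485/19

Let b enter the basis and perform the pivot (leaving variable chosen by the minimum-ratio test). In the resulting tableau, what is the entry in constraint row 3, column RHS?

Ratio test on column b — row 1: entry -1/19 ≤ 0; row 2: (129/19)/(5/19) = 129/5; row 3: (70/19)/(74/19) = 35/37. Minimum is 35/37 at row 3 (s_3 leaves); pivot element 74/19.
Divide row 3 by 74/19; eliminate column b from the other rows.
In the new row 3, the RHS entry is the old entry divided by the pivot: (70/19)/(74/19) = 35/37.

35/37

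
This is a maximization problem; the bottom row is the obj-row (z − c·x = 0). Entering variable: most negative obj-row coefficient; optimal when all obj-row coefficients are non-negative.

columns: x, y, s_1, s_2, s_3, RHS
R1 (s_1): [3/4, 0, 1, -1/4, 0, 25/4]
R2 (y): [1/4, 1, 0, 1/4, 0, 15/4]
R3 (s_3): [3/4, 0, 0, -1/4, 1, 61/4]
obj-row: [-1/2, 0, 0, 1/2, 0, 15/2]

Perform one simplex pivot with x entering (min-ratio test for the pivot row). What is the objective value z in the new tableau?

35/3

Ratio test on column x — row 1: (25/4)/(3/4) = 25/3; row 2: (15/4)/(1/4) = 15; row 3: (61/4)/(3/4) = 61/3. Minimum is 25/3 at row 1 (s_1 leaves); pivot element 3/4.
Pivot on row 1; the obj-row RHS becomes 15/2 − (-1/2)·(25/3) = 35/3.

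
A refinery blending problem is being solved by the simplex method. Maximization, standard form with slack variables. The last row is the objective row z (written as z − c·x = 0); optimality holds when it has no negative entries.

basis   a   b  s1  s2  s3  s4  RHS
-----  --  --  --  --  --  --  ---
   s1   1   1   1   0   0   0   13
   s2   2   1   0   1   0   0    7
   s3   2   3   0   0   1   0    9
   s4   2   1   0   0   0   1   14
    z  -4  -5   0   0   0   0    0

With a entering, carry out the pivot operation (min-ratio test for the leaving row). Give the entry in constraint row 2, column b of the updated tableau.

1/2

Ratio test on column a — row 1: 13/1 = 13; row 2: 7/2 = 7/2; row 3: 9/2 = 9/2; row 4: 14/2 = 7. Minimum is 7/2 at row 2 (s2 leaves); pivot element 2.
Divide row 2 by 2; eliminate column a from the other rows.
In the new row 2, the b entry is the old entry divided by the pivot: 1/2 = 1/2.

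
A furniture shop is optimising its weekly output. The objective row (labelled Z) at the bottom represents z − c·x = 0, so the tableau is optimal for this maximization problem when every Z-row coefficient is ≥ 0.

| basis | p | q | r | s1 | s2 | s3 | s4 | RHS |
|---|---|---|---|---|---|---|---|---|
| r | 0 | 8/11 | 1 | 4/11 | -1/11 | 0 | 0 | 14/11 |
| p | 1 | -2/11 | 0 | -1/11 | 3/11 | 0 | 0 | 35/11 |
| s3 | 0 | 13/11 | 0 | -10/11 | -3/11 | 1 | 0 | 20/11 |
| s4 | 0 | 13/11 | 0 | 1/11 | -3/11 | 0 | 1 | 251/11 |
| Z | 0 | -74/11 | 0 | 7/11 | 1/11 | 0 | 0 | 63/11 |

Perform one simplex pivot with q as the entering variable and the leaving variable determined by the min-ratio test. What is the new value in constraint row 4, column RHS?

21

Ratio test on column q — row 1: (14/11)/(8/11) = 7/4; row 2: entry -2/11 ≤ 0; row 3: (20/11)/(13/11) = 20/13; row 4: (251/11)/(13/11) = 251/13. Minimum is 20/13 at row 3 (s3 leaves); pivot element 13/11.
Divide row 3 by 13/11; eliminate column q from the other rows.
Row 4 update in column RHS: 251/11 − (13/11)·(20/13) = 21.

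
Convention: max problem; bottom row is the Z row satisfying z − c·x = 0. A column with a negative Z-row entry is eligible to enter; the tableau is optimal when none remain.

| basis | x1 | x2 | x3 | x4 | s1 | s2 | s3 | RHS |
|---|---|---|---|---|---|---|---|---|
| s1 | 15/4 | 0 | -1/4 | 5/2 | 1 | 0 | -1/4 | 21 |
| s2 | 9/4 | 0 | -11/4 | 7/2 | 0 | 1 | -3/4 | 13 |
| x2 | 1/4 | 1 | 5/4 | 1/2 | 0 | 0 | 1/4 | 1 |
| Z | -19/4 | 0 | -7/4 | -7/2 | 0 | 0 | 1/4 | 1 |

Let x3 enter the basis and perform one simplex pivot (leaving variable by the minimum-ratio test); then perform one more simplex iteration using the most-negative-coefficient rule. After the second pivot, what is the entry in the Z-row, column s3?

Ratio test on column x3 — row 1: entry -1/4 ≤ 0; row 2: entry -11/4 ≤ 0; row 3: 1/(5/4) = 4/5. Minimum is 4/5 at row 3 (x2 leaves); pivot element 5/4.
Divide row 3 by 5/4; eliminate column x3 from the other rows.
Second iteration: most negative Z-row entry is -22/5 in column x1, so x1 enters.
Ratio test on column x1 — row 1: (106/5)/(19/5) = 106/19; row 2: (76/5)/(14/5) = 38/7; row 3: (4/5)/(1/5) = 4. Minimum is 4 at row 3 (x3 leaves); pivot element 1/5.
Divide row 3 by 1/5; eliminate column x1 from the other rows.
After both pivots, the entry at the Z-row, column s3 is 5.

5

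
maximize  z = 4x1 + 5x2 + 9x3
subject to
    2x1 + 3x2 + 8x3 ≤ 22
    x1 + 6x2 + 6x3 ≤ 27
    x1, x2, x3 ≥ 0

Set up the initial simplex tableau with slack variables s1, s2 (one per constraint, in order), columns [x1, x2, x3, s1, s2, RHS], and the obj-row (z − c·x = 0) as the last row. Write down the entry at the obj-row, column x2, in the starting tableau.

The obj-row carries the negated objective coefficients: the x2 entry is -5.

-5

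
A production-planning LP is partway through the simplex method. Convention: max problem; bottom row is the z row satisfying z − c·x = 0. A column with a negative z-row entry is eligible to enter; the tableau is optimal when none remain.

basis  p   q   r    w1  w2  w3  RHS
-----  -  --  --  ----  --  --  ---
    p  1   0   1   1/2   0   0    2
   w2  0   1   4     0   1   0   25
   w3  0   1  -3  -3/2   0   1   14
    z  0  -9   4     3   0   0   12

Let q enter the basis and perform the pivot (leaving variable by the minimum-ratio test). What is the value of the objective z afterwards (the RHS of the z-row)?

Ratio test on column q — row 1: entry 0 ≤ 0; row 2: 25/1 = 25; row 3: 14/1 = 14. Minimum is 14 at row 3 (w3 leaves); pivot element 1.
Pivot on row 3; the z-row RHS becomes 12 − (-9)·14 = 138.

138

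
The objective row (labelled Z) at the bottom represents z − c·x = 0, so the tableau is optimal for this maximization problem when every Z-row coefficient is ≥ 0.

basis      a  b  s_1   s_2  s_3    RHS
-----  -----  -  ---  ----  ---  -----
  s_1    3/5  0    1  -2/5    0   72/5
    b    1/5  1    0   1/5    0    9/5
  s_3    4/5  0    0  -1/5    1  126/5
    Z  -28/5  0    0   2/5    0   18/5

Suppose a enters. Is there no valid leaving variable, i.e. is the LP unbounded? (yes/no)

Column a has positive entries in row(s) 1, 2, 3, so the ratio test bounds it — not unbounded.

no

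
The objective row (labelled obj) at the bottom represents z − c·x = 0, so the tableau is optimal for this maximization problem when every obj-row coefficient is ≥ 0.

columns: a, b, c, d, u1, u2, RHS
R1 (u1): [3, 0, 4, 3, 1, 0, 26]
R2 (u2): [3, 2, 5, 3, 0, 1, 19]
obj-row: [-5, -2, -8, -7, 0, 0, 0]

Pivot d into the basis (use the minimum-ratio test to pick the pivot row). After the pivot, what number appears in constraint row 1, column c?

Ratio test on column d — row 1: 26/3 = 26/3; row 2: 19/3 = 19/3. Minimum is 19/3 at row 2 (u2 leaves); pivot element 3.
Divide row 2 by 3; eliminate column d from the other rows.
Row 1 update in column c: 4 − 3·(5/3) = -1.

-1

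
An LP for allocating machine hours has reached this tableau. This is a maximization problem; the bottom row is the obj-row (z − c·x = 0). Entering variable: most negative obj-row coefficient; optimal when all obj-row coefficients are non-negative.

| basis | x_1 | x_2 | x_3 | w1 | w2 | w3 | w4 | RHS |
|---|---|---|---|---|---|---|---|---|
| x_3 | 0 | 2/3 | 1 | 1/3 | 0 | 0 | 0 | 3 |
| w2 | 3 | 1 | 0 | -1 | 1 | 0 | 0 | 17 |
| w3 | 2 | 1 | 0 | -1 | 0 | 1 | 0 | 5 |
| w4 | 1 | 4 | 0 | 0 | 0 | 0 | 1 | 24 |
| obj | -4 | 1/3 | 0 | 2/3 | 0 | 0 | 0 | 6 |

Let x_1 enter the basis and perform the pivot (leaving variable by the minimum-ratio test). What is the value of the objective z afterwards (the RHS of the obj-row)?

16

Ratio test on column x_1 — row 1: entry 0 ≤ 0; row 2: 17/3 = 17/3; row 3: 5/2 = 5/2; row 4: 24/1 = 24. Minimum is 5/2 at row 3 (w3 leaves); pivot element 2.
Pivot on row 3; the obj-row RHS becomes 6 − (-4)·(5/2) = 16.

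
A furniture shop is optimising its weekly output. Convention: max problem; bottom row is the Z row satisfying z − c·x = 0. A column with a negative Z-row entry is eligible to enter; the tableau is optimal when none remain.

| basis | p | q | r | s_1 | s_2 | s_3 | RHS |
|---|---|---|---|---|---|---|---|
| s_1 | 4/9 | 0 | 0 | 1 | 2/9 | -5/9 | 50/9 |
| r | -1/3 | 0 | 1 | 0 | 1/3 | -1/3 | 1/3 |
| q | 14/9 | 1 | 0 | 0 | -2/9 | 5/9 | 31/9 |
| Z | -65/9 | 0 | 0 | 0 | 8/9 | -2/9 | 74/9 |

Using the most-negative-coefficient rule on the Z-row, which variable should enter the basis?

p

Negative Z-row entries: p: -65/9, s_3: -2/9.
The most negative is -65/9 in column p, so p enters.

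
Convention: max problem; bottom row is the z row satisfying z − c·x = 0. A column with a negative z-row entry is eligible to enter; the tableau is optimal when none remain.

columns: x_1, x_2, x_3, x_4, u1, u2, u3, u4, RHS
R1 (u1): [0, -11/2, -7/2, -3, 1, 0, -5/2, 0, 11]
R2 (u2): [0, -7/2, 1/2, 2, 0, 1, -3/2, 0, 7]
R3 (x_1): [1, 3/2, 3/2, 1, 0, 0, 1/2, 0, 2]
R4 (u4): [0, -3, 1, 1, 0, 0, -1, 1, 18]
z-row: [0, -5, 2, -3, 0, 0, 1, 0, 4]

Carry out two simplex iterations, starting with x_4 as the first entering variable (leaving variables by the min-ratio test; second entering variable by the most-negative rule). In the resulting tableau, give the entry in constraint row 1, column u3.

Ratio test on column x_4 — row 1: entry -3 ≤ 0; row 2: 7/2 = 7/2; row 3: 2/1 = 2; row 4: 18/1 = 18. Minimum is 2 at row 3 (x_1 leaves); pivot element 1.
Divide row 3 by 1; eliminate column x_4 from the other rows.
Second iteration: most negative z-row entry is -1/2 in column x_2, so x_2 enters.
Ratio test on column x_2 — row 1: entry -1 ≤ 0; row 2: entry -13/2 ≤ 0; row 3: 2/(3/2) = 4/3; row 4: entry -9/2 ≤ 0. Minimum is 4/3 at row 3 (x_4 leaves); pivot element 3/2.
Divide row 3 by 3/2; eliminate column x_2 from the other rows.
After both pivots, the entry at constraint row 1, column u3 is -2/3.

-2/3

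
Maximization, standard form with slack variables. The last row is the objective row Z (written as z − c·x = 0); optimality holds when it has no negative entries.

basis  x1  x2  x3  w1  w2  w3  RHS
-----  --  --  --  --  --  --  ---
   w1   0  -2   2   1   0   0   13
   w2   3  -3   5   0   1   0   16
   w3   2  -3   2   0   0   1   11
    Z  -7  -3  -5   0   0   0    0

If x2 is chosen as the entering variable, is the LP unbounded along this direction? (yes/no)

Every constraint-row entry in column x2 is ≤ 0, so increasing x2 is unbounded.

yes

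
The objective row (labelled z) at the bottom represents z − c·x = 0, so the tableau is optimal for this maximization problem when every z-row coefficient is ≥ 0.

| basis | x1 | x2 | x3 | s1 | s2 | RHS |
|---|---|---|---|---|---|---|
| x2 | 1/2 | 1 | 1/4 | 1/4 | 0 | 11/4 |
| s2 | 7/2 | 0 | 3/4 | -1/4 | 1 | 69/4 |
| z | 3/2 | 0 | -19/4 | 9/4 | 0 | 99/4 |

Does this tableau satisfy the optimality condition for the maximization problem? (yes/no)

no

The z-row has a negative entry -19/4 in column x3, so it is not optimal.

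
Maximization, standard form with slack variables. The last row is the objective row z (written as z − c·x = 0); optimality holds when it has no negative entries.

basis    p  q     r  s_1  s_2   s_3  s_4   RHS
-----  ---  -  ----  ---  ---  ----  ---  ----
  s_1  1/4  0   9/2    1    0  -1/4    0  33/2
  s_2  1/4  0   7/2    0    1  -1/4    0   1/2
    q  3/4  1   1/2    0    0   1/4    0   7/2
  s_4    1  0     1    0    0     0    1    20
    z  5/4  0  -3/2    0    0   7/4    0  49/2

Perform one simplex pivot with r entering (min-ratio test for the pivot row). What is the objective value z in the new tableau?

Ratio test on column r — row 1: (33/2)/(9/2) = 11/3; row 2: (1/2)/(7/2) = 1/7; row 3: (7/2)/(1/2) = 7; row 4: 20/1 = 20. Minimum is 1/7 at row 2 (s_2 leaves); pivot element 7/2.
Pivot on row 2; the z-row RHS becomes 49/2 − (-3/2)·(1/7) = 173/7.

173/7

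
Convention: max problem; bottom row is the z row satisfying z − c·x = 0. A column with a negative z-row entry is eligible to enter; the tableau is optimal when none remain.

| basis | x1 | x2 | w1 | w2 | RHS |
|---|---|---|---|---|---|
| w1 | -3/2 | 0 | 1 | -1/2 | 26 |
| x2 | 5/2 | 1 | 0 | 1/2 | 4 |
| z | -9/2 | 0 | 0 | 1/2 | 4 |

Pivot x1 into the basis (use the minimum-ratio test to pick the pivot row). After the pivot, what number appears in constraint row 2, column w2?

1/5

Ratio test on column x1 — row 1: entry -3/2 ≤ 0; row 2: 4/(5/2) = 8/5. Minimum is 8/5 at row 2 (x2 leaves); pivot element 5/2.
Divide row 2 by 5/2; eliminate column x1 from the other rows.
In the new row 2, the w2 entry is the old entry divided by the pivot: (1/2)/(5/2) = 1/5.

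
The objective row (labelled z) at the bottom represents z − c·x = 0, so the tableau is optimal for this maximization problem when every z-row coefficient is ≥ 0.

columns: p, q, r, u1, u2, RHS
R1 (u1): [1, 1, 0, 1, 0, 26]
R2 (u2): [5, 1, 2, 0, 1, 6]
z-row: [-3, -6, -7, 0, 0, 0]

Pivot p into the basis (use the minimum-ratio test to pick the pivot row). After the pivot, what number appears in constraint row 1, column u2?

Ratio test on column p — row 1: 26/1 = 26; row 2: 6/5 = 6/5. Minimum is 6/5 at row 2 (u2 leaves); pivot element 5.
Divide row 2 by 5; eliminate column p from the other rows.
Row 1 update in column u2: 0 − 1·(1/5) = -1/5.

-1/5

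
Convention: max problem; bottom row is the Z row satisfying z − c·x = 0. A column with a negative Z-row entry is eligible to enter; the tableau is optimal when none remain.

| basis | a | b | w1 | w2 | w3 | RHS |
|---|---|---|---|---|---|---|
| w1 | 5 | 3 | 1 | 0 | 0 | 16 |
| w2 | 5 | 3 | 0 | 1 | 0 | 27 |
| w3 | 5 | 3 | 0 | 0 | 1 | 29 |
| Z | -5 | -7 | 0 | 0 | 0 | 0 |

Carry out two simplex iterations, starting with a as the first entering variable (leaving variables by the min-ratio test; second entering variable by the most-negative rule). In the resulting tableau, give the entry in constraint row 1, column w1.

Ratio test on column a — row 1: 16/5 = 16/5; row 2: 27/5 = 27/5; row 3: 29/5 = 29/5. Minimum is 16/5 at row 1 (w1 leaves); pivot element 5.
Divide row 1 by 5; eliminate column a from the other rows.
Second iteration: most negative Z-row entry is -4 in column b, so b enters.
Ratio test on column b — row 1: (16/5)/(3/5) = 16/3; row 2: entry 0 ≤ 0; row 3: entry 0 ≤ 0. Minimum is 16/3 at row 1 (a leaves); pivot element 3/5.
Divide row 1 by 3/5; eliminate column b from the other rows.
After both pivots, the entry at constraint row 1, column w1 is 1/3.

1/3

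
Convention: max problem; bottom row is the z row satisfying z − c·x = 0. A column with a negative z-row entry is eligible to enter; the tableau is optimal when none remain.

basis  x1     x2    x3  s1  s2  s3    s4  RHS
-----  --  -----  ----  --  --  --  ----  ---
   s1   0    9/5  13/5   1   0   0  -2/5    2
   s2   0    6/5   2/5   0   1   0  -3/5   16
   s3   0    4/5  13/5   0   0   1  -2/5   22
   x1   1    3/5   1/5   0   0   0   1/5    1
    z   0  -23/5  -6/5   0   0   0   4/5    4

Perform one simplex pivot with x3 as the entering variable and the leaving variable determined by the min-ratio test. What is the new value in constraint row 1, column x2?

9/13

Ratio test on column x3 — row 1: 2/(13/5) = 10/13; row 2: 16/(2/5) = 40; row 3: 22/(13/5) = 110/13; row 4: 1/(1/5) = 5. Minimum is 10/13 at row 1 (s1 leaves); pivot element 13/5.
Divide row 1 by 13/5; eliminate column x3 from the other rows.
In the new row 1, the x2 entry is the old entry divided by the pivot: (9/5)/(13/5) = 9/13.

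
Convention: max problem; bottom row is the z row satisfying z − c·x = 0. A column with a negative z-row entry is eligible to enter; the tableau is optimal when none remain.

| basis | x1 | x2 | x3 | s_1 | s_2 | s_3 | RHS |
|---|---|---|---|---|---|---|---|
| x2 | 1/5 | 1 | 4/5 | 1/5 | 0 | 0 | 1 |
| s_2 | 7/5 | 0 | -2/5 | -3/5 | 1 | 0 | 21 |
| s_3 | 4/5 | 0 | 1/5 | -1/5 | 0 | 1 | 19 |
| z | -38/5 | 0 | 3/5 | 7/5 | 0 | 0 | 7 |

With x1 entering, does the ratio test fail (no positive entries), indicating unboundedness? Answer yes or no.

no

Column x1 has positive entries in row(s) 1, 2, 3, so the ratio test bounds it — not unbounded.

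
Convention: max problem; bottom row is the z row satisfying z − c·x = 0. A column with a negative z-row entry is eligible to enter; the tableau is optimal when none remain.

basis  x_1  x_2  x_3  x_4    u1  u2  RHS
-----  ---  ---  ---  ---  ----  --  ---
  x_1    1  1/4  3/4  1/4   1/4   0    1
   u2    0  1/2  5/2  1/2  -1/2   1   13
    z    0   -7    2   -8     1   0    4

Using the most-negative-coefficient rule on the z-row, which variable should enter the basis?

Negative z-row entries: x_2: -7, x_4: -8.
The most negative is -8 in column x_4, so x_4 enters.

x_4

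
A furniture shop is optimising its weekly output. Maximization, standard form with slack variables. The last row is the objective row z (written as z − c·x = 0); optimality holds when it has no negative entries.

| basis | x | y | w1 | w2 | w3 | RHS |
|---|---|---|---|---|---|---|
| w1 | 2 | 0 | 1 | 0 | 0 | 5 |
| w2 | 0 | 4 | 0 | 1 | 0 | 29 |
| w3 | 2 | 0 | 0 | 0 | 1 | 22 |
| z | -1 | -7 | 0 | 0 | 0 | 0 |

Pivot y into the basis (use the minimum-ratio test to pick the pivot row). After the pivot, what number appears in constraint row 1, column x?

2

Ratio test on column y — row 1: entry 0 ≤ 0; row 2: 29/4 = 29/4; row 3: entry 0 ≤ 0. Minimum is 29/4 at row 2 (w2 leaves); pivot element 4.
Divide row 2 by 4; eliminate column y from the other rows.
Row 1 update in column x: 2 − 0·0 = 2.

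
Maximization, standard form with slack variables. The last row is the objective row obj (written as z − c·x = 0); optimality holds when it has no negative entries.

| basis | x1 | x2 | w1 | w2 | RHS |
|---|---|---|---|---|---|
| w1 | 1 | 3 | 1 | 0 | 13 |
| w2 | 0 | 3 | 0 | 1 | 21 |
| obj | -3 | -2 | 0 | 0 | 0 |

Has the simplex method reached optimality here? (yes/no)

no

The obj-row has a negative entry -3 in column x1, so it is not optimal.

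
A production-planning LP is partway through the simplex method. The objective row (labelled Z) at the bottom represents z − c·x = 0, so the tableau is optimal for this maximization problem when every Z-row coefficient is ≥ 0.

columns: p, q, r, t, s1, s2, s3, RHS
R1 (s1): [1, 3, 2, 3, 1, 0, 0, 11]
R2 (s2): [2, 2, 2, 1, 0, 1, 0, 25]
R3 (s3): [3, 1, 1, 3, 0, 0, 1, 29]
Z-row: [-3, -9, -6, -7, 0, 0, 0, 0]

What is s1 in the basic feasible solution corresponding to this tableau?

s1 is basic (row 1); its value is the RHS of that row, 11.

11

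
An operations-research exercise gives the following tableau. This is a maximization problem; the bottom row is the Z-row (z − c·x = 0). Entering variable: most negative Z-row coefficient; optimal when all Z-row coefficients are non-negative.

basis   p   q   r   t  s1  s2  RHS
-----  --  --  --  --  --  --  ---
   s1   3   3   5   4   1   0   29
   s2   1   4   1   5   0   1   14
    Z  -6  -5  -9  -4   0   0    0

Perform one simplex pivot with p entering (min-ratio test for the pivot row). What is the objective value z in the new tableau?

58

Ratio test on column p — row 1: 29/3 = 29/3; row 2: 14/1 = 14. Minimum is 29/3 at row 1 (s1 leaves); pivot element 3.
Pivot on row 1; the Z-row RHS becomes 0 − (-6)·(29/3) = 58.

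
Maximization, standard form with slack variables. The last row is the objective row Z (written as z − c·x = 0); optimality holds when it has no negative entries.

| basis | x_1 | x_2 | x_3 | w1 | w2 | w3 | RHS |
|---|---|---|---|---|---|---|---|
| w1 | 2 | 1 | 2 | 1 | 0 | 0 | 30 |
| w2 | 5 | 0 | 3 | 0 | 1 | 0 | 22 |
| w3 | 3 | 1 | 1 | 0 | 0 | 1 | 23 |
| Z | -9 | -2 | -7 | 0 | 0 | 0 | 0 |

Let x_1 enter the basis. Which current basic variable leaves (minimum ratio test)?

w2

Column x_1 entries and ratios — w1: 30/2 = 15; w2: 22/5 = 22/5; w3: 23/3 = 23/3.
Smallest ratio is 22/5 in the row of w2, so w2 leaves.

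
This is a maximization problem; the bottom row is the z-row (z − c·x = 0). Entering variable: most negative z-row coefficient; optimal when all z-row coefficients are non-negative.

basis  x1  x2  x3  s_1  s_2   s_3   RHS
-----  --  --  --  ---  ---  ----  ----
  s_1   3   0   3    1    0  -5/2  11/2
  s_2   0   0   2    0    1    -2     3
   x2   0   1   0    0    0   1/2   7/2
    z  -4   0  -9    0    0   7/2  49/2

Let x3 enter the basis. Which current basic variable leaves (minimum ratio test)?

s_2

Column x3 entries and ratios — s_1: (11/2)/3 = 11/6; s_2: 3/2 = 3/2; x2: 0 ≤ 0, skip.
Smallest ratio is 3/2 in the row of s_2, so s_2 leaves.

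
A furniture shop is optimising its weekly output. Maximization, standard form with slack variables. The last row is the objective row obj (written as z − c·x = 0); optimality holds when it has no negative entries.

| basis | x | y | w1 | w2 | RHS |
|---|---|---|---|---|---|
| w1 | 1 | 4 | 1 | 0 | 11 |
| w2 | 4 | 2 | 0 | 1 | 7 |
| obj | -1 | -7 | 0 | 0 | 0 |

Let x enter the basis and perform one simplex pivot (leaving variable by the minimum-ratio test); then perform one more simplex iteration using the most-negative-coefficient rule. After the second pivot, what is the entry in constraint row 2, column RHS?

Ratio test on column x — row 1: 11/1 = 11; row 2: 7/4 = 7/4. Minimum is 7/4 at row 2 (w2 leaves); pivot element 4.
Divide row 2 by 4; eliminate column x from the other rows.
Second iteration: most negative obj-row entry is -13/2 in column y, so y enters.
Ratio test on column y — row 1: (37/4)/(7/2) = 37/14; row 2: (7/4)/(1/2) = 7/2. Minimum is 37/14 at row 1 (w1 leaves); pivot element 7/2.
Divide row 1 by 7/2; eliminate column y from the other rows.
After both pivots, the entry at constraint row 2, column RHS is 3/7.

3/7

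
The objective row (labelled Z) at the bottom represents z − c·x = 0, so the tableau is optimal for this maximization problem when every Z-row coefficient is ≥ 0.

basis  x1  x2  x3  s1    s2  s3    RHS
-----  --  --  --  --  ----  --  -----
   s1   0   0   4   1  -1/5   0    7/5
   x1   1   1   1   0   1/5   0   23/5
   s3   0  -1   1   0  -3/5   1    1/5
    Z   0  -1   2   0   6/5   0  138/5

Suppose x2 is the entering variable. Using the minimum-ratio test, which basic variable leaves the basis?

x1

Column x2 entries and ratios — s1: 0 ≤ 0, skip; x1: (23/5)/1 = 23/5; s3: -1 ≤ 0, skip.
Smallest ratio is 23/5 in the row of x1, so x1 leaves.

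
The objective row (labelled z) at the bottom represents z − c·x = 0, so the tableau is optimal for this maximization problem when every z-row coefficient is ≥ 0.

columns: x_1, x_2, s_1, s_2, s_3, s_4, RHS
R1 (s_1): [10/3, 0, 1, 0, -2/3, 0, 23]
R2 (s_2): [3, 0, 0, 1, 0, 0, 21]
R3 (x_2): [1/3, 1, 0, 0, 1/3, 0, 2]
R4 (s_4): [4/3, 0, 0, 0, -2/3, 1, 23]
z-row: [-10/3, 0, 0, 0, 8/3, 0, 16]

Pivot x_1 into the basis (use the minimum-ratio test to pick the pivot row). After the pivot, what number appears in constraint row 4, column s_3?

Ratio test on column x_1 — row 1: 23/(10/3) = 69/10; row 2: 21/3 = 7; row 3: 2/(1/3) = 6; row 4: 23/(4/3) = 69/4. Minimum is 6 at row 3 (x_2 leaves); pivot element 1/3.
Divide row 3 by 1/3; eliminate column x_1 from the other rows.
Row 4 update in column s_3: -2/3 − (4/3)·1 = -2.

-2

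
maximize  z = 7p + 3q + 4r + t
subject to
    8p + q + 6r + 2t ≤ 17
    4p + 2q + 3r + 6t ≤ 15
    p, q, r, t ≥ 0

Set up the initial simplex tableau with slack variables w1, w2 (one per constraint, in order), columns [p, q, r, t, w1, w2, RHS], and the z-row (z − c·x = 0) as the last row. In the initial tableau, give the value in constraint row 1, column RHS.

The RHS of constraint 1 is b_1 = 17.

17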